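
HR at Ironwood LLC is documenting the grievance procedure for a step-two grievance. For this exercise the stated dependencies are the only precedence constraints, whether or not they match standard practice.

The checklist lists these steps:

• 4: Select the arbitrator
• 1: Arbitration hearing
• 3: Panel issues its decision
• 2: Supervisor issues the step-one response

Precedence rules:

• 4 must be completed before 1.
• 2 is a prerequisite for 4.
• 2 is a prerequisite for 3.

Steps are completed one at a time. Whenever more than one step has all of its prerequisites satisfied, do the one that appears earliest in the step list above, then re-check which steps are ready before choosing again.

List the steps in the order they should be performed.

2 → 4 → 1 → 3

2 is the only step with nothing outstanding, so it goes first.
4 and 3 are both available; 4 is listed earlier → 4.
1 and 3 are both available; 1 is listed earlier → 1.
That leaves 3 as the only ready step → 3.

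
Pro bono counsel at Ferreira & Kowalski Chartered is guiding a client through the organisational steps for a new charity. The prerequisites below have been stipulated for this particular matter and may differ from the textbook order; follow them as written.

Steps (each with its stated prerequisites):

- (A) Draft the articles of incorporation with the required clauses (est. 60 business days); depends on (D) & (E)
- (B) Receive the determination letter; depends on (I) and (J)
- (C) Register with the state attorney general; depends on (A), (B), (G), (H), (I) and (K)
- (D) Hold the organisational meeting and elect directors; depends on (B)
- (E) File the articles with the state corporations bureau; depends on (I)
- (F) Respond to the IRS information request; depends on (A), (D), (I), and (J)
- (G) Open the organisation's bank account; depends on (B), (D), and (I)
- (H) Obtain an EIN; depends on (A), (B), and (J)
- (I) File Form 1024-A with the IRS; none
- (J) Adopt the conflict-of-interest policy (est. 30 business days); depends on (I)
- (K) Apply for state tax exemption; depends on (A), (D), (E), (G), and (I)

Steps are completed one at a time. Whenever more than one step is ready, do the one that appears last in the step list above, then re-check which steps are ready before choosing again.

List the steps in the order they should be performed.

(I) is the only step with nothing outstanding, so it goes first.
Now (J) and (E) have their prerequisites met. (J) is listed later, so (J) next.
(B) now also ready, so the ready set is {(E), (B)}; (E) is listed later → (E).
That leaves (B) as the only ready step → (B).
Next only (D) has its prerequisites met → (D).
(G) and (A) are both available; (G) is listed later → (G).
Next only (A) has its prerequisites met → (A).
(K), (H) and (F) are all available; (K) is listed later → (K).
Ready: (H) and (F). (H) is listed later → (H).
(F) and (C) are both available; (F) is listed later → (F).
(C) needed (K), (I), (H), (G), (B) and (A), now all done → (C).

(I) (J) (E) (B) (D) (G) (A) (K) (H) (F) (C)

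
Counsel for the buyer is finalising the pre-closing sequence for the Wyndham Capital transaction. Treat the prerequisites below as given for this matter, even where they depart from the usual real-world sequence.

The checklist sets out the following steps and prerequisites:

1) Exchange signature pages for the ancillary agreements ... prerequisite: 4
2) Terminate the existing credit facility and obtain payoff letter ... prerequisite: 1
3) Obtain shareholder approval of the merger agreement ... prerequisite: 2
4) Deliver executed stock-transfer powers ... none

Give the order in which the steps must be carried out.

Only 4 has no prerequisites, so it is first.
1 needed 4, now all done → 1.
2 is the only step now ready → 2.
3 is the only step now ready → 3.

4 → 1 → 2 → 3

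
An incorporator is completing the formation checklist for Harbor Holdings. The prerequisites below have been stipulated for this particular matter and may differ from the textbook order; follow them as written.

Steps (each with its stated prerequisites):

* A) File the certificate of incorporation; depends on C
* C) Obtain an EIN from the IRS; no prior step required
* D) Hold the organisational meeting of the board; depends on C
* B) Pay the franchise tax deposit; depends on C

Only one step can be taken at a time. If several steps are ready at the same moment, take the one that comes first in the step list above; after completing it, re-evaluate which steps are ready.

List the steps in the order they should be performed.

C is the only step with nothing outstanding, so it goes first.
Ready: A, D and B. A is listed earlier → A.
D and B are both available; D is listed earlier → D.
B needed C, now all done → B.

C, A, D, B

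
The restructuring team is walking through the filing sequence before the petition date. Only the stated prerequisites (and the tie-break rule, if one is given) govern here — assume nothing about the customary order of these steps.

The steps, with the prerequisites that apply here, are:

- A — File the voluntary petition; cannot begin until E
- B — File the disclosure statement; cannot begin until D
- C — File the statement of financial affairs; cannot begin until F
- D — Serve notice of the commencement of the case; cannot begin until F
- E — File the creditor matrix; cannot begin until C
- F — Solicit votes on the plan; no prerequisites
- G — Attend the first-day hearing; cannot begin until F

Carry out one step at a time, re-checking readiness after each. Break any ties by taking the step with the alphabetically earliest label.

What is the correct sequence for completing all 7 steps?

F has no prerequisites → F first.
Now C, D and G have their prerequisites met. C has the earlier label, so C next.
Now D, E and G have their prerequisites met. D has the earlier label, so D next.
Ready: B, E and G. B has the earlier label → B.
Ready: E and G. E has the earlier label → E.
Now A and G have their prerequisites met. A has the earlier label, so A next.
That leaves G as the only ready step → G.

F, C, D, B, E, A, G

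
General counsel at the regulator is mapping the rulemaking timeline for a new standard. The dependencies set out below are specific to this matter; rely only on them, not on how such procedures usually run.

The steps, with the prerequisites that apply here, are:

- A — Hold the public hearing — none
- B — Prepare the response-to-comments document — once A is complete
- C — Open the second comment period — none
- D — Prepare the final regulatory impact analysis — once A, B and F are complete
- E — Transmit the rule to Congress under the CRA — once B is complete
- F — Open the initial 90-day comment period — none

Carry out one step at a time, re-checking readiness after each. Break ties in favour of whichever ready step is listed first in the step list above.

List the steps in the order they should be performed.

Nothing is required for A, C and F. A is listed earlier → A first.
Ready: B, C and F. B is listed earlier → B.
Ready: C, E and F. C is listed earlier → C.
E and F are both available; E is listed earlier → E.
F is the only step now ready → F.
D needed A, B and F, now all done → D.

A, B, C, E, F, D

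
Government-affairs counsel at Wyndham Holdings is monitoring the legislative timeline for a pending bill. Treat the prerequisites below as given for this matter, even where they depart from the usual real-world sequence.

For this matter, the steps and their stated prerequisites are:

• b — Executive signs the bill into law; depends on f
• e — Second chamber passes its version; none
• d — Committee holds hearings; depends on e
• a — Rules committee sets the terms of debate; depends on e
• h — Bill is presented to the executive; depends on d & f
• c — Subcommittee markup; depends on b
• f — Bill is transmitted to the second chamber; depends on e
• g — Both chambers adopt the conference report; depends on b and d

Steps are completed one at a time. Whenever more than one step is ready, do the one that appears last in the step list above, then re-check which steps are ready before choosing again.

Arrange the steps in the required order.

e is the only step with nothing outstanding, so it goes first.
f, a and d are all available; f is listed later → f.
b now also ready, so the ready set is {a, d, b}; a is listed later → a.
Ready: d and b. d is listed later → d.
Now h and b have their prerequisites met. h is listed later, so h next.
That leaves b as the only ready step → b.
g and c are both available; g is listed later → g.
Next only c has its prerequisites met → c.

e → f → a → d → h → b → g → c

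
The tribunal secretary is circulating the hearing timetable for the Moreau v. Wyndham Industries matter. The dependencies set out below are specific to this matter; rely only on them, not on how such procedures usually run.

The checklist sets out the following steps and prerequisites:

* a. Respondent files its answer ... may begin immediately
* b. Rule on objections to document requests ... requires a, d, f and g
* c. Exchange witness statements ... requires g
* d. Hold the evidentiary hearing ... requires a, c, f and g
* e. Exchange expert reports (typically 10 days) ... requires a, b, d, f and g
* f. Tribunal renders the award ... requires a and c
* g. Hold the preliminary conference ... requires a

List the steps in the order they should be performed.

a → g → c → f → d → b → e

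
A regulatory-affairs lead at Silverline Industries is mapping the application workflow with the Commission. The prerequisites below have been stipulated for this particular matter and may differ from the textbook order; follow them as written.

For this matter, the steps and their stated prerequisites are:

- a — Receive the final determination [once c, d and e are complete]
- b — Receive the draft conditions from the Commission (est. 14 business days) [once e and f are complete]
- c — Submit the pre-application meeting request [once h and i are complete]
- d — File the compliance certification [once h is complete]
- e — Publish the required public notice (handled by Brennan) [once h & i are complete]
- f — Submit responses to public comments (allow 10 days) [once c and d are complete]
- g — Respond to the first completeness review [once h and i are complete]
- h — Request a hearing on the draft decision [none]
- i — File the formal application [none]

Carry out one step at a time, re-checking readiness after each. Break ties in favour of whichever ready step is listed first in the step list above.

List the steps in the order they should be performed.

Nothing is required for h and i. h is listed earlier → h first.
Ready: d and i. d is listed earlier → d.
Next only i has its prerequisites met → i.
Ready: c, e and g. c is listed earlier → c.
Ready: e, f and g. e is listed earlier → e.
a now also ready, so the ready set is {a, f, g}; a is listed earlier → a.
f and g are both available; f is listed earlier → f.
Ready: b and g. b is listed earlier → b.
g is the only step now ready → g.

h → d → i → c → e → a → f → b → g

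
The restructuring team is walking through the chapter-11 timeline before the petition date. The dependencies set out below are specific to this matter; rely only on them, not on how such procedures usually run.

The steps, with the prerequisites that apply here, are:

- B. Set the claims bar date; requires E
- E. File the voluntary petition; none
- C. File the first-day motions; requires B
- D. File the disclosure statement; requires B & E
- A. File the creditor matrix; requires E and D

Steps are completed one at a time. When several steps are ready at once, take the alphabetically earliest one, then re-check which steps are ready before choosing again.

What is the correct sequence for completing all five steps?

Only E has no prerequisites, so it is first.
Next only B has its prerequisites met → B.
Ready: C and D. C has the earlier label → C.
D needed B and E, now all done → D.
A needed D and E, now all done → A.

E → B → C → D → A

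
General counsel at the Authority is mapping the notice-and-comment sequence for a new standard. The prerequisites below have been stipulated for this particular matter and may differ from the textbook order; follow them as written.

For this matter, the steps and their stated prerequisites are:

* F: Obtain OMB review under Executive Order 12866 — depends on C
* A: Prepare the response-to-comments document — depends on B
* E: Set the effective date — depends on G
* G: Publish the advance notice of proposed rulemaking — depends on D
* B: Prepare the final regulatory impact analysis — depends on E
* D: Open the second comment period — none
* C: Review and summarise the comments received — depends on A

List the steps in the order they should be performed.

D, G, E, B, A, C, F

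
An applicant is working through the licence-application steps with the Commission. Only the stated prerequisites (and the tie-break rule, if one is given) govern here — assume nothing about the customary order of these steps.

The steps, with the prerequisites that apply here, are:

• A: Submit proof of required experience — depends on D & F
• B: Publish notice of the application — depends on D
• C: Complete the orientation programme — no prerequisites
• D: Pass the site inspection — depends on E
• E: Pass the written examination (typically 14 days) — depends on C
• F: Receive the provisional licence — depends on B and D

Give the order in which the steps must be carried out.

C, E, D, B, F, A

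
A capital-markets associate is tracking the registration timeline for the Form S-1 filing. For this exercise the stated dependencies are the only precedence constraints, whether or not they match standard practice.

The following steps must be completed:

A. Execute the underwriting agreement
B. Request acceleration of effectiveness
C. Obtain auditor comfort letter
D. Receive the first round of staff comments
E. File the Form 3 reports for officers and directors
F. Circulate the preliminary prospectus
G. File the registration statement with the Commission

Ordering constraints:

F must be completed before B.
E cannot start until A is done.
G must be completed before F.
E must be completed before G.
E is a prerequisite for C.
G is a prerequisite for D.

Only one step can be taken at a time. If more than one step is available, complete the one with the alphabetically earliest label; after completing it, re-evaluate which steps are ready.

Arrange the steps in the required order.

A, E, C, G, D, F, B

A is the only step with nothing outstanding, so it goes first.
That leaves E as the only ready step → E.
Now C and G have their prerequisites met. C has the earlier label, so C next.
Next only G has its prerequisites met → G.
D and F are both available; D has the earlier label → D.
F needed G, now all done → F.
B needed F, now all done → B.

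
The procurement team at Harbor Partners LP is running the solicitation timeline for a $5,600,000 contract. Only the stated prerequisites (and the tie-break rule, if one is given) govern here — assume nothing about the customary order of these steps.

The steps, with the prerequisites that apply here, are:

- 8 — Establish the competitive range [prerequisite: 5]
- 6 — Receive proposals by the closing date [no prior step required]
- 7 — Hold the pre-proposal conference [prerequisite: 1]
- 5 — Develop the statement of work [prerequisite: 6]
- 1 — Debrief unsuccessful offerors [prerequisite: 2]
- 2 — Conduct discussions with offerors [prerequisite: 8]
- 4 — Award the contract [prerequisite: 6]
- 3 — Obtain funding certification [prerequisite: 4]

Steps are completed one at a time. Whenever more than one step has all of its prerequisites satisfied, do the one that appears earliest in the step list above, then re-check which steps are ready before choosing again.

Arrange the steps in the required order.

6 → 5 → 8 → 2 → 1 → 7 → 4 → 3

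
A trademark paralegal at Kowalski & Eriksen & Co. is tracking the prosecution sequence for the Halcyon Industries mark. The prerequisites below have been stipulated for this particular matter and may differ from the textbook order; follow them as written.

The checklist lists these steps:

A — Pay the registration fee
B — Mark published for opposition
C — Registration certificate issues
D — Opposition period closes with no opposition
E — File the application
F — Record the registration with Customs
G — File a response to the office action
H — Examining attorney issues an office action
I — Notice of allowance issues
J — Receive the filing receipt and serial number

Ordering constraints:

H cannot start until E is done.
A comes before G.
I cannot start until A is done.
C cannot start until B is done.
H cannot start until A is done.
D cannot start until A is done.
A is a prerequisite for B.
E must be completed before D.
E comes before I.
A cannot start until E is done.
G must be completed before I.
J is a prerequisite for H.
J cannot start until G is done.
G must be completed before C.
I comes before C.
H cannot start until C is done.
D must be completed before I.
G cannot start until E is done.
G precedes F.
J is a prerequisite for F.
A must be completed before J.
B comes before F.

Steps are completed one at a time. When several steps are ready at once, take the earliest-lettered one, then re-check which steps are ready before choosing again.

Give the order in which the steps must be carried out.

E → A → B → D → G → I → C → J → F → H

Only E has no prerequisites, so it is first.
That leaves A as the only ready step → A.
B, D and G are all available; B has the earlier label → B.
Ready: D and G. D has the earlier label → D.
G is the only step now ready → G.
Ready: I and J. I has the earlier label → I.
C now also ready, so the ready set is {C, J}; C has the earlier label → C.
That leaves J as the only ready step → J.
F and H are both available; F has the earlier label → F.
That leaves H as the only ready step → H.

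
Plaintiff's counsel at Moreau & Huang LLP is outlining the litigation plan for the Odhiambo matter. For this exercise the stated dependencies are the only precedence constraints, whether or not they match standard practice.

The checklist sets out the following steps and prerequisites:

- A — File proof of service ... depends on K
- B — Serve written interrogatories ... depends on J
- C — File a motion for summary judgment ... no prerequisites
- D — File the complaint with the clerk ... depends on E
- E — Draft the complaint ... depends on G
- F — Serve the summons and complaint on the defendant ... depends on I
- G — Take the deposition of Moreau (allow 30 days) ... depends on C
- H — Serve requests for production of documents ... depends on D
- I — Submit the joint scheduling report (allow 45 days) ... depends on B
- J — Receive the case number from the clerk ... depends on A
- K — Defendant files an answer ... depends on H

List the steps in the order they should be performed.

Only C has no prerequisites, so it is first.
G is the only step now ready → G.
E is the only step now ready → E.
Next only D has its prerequisites met → D.
H needed D, now all done → H.
Next only K has its prerequisites met → K.
A needed K, now all done → A.
Next only J has its prerequisites met → J.
B needed J, now all done → B.
That leaves I as the only ready step → I.
F needed I, now all done → F.

C G E D H K A J B I F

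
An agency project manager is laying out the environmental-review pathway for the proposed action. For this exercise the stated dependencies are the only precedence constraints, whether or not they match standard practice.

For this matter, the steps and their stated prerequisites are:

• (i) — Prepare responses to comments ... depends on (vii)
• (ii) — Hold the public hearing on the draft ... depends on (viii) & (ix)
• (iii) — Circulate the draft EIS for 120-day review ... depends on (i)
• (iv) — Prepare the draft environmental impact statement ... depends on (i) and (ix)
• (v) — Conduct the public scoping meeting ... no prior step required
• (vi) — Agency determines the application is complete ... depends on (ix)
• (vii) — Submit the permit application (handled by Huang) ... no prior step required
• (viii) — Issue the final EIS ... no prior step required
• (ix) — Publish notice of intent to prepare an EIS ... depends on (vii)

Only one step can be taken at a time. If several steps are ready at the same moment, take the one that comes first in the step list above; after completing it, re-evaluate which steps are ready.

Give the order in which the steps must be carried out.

Nothing is required for (v), (vii) and (viii). (v) is listed earlier → (v) first.
(vii) and (viii) are both available; (vii) is listed earlier → (vii).
Now (i), (viii) and (ix) have their prerequisites met. (i) is listed earlier, so (i) next.
(iii) now also ready, so the ready set is {(iii), (viii), (ix)}; (iii) is listed earlier → (iii).
(viii) and (ix) are both available; (viii) is listed earlier → (viii).
(ix) needed (vii), now all done → (ix).
Now (ii), (iv) and (vi) have their prerequisites met. (ii) is listed earlier, so (ii) next.
Now (iv) and (vi) have their prerequisites met. (iv) is listed earlier, so (iv) next.
That leaves (vi) as the only ready step → (vi).

(v), (vii), (i), (iii), (viii), (ix), (ii), (iv), (vi)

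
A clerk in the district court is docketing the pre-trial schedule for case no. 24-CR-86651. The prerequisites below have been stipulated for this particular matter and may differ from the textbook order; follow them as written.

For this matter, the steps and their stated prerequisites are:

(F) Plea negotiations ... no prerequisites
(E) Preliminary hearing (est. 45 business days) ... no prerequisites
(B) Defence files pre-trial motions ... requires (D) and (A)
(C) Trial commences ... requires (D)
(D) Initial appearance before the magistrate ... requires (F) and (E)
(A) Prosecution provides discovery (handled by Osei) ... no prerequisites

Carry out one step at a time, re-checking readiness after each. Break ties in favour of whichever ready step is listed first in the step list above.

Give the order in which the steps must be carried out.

(F), (E), (D), (C), (A), (B)

(F), (E) and (A) have no prerequisites; (F) is listed earlier, so (F) is first.
Ready: (E) and (A). (E) is listed earlier → (E).
Now (D) and (A) have their prerequisites met. (D) is listed earlier, so (D) next.
Ready: (C) and (A). (C) is listed earlier → (C).
(A) is the only step now ready → (A).
That leaves (B) as the only ready step → (B).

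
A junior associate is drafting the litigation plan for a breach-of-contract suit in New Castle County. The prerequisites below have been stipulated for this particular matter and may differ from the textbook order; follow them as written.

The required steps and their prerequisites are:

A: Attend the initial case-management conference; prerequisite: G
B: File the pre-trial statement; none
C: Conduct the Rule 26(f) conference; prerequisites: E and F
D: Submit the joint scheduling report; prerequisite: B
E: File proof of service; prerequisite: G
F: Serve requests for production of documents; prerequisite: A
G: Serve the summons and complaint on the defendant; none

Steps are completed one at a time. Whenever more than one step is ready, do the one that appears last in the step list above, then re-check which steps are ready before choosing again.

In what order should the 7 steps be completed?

G → E → B → D → A → F → C

Nothing is required for G and B. G is listed later → G first.
E and A now also ready, so the ready set is {E, B, A}; E is listed later → E.
Ready: B and A. B is listed later → B.
Ready: D and A. D is listed later → D.
Next only A has its prerequisites met → A.
F needed A, now all done → F.
C is the only step now ready → C.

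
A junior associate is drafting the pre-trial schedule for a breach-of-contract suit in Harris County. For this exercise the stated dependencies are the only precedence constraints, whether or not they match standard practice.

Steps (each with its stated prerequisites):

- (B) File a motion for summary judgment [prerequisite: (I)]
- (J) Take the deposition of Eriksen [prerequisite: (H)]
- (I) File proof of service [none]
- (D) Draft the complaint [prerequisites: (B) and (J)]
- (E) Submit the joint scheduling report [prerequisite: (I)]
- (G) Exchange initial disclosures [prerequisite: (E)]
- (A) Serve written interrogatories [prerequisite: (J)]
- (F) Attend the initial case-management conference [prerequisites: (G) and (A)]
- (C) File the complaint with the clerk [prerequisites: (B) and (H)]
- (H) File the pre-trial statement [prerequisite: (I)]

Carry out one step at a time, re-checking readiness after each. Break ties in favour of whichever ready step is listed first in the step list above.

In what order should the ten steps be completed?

(I) has no prerequisites → (I) first.
Ready: (B), (E) and (H). (B) is listed earlier → (B).
Now (E) and (H) have their prerequisites met. (E) is listed earlier, so (E) next.
(G) and (H) are both available; (G) is listed earlier → (G).
(H) needed (I), now all done → (H).
(J) and (C) are both available; (J) is listed earlier → (J).
(D), (A) and (C) are all available; (D) is listed earlier → (D).
Ready: (A) and (C). (A) is listed earlier → (A).
(F) now also ready, so the ready set is {(F), (C)}; (F) is listed earlier → (F).
That leaves (C) as the only ready step → (C).

(I) → (B) → (E) → (G) → (H) → (J) → (D) → (A) → (F) → (C)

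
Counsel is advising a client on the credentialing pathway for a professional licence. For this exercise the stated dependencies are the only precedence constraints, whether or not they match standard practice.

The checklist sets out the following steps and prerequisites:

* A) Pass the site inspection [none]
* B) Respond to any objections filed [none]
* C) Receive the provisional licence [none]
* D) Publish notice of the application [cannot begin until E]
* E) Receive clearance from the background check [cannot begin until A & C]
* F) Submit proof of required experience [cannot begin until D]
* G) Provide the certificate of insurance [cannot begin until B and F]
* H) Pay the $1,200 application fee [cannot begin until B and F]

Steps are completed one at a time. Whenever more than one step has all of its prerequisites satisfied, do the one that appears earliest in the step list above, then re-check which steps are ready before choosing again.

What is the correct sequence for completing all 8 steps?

A, B, C, E, D, F, G, H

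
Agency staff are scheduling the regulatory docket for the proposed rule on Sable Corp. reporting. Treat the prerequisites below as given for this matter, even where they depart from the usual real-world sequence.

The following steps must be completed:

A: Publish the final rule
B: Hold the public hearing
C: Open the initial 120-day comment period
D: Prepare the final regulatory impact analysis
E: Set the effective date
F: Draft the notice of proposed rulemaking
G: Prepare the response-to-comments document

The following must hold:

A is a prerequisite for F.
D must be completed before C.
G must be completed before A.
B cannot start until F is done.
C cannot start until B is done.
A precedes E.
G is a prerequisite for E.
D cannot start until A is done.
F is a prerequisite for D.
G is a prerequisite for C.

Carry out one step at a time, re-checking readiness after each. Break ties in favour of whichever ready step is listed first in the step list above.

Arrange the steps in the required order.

G A E F B D C

Only G has no prerequisites, so it is first.
A is the only step now ready → A.
E and F are both available; E is listed earlier → E.
F is the only step now ready → F.
Ready: B and D. B is listed earlier → B.
Next only D has its prerequisites met → D.
That leaves C as the only ready step → C.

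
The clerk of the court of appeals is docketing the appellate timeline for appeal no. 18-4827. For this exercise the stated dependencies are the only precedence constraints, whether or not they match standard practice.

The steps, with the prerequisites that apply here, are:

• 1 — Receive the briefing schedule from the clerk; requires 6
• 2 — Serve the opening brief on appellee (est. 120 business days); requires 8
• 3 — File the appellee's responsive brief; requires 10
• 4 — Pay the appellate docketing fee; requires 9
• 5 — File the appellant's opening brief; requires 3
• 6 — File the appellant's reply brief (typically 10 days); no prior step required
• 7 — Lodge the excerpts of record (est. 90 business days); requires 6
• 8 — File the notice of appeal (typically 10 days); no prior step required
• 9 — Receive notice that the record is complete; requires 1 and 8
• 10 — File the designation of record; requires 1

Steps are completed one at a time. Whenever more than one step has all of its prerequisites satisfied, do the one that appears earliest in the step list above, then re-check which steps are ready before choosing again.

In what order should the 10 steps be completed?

6, 1, 7, 8, 2, 9, 4, 10, 3, 5

Nothing is required for 6 and 8. 6 is listed earlier → 6 first.
1 and 7 now also ready, so the ready set is {1, 7, 8}; 1 is listed earlier → 1.
10 now also ready, so the ready set is {7, 8, 10}; 7 is listed earlier → 7.
Now 8 and 10 have their prerequisites met. 8 is listed earlier, so 8 next.
2 and 9 now also ready, so the ready set is {2, 9, 10}; 2 is listed earlier → 2.
Now 9 and 10 have their prerequisites met. 9 is listed earlier, so 9 next.
Ready: 4 and 10. 4 is listed earlier → 4.
That leaves 10 as the only ready step → 10.
3 needed 10, now all done → 3.
Next only 5 has its prerequisites met → 5.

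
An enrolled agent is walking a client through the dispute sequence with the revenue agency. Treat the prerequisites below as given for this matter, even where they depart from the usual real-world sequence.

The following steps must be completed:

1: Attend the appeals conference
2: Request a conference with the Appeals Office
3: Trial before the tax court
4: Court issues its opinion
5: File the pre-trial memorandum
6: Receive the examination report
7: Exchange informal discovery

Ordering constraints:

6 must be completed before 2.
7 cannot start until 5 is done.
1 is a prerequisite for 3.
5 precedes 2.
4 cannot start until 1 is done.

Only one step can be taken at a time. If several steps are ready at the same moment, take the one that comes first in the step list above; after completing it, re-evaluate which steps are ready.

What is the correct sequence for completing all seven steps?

1 3 4 5 6 2 7

Nothing is required for 1, 5 and 6. 1 is listed earlier → 1 first.
Now 3, 4, 5 and 6 have their prerequisites met. 3 is listed earlier, so 3 next.
4, 5 and 6 are all available; 4 is listed earlier → 4.
Ready: 5 and 6. 5 is listed earlier → 5.
Now 6 and 7 have their prerequisites met. 6 is listed earlier, so 6 next.
2 and 7 are both available; 2 is listed earlier → 2.
7 needed 5, now all done → 7.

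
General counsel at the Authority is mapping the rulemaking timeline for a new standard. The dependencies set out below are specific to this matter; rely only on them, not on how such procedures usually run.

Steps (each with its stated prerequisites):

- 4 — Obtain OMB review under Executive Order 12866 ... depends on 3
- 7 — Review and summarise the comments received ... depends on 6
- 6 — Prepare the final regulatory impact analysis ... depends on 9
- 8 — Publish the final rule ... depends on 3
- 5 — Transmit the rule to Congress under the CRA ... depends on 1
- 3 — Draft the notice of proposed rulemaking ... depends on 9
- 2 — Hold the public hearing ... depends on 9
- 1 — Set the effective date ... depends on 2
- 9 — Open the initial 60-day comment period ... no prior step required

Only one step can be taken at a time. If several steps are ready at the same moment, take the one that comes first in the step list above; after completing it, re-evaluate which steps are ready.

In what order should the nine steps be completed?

9 6 7 3 4 8 2 1 5

Only 9 has no prerequisites, so it is first.
Ready: 6, 3 and 2. 6 is listed earlier → 6.
7 now also ready, so the ready set is {7, 3, 2}; 7 is listed earlier → 7.
Ready: 3 and 2. 3 is listed earlier → 3.
4 and 8 now also ready, so the ready set is {4, 8, 2}; 4 is listed earlier → 4.
Ready: 8 and 2. 8 is listed earlier → 8.
That leaves 2 as the only ready step → 2.
Next only 1 has its prerequisites met → 1.
5 needed 1, now all done → 5.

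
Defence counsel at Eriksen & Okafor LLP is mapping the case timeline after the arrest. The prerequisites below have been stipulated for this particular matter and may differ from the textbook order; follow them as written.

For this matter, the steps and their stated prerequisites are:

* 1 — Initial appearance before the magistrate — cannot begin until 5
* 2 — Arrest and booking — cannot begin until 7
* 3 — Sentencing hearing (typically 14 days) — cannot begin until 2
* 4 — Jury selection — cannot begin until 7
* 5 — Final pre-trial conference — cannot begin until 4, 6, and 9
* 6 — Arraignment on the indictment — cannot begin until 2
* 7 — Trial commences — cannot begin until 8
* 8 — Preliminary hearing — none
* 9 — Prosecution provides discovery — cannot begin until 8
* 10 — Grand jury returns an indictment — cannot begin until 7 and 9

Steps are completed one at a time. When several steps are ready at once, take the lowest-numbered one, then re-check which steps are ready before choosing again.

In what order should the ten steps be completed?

8 has no prerequisites → 8 first.
7 and 9 are both available; 7 has the earlier label → 7.
2, 4 and 9 are all available; 2 has the earlier label → 2.
3, 4, 6 and 9 are all available; 3 has the earlier label → 3.
Now 4, 6 and 9 have their prerequisites met. 4 has the earlier label, so 4 next.
6 and 9 are both available; 6 has the earlier label → 6.
9 needed 8, now all done → 9.
Ready: 5 and 10. 5 has the earlier label → 5.
Now 1 and 10 have their prerequisites met. 1 has the earlier label, so 1 next.
That leaves 10 as the only ready step → 10.

8, 7, 2, 3, 4, 6, 9, 5, 1, 10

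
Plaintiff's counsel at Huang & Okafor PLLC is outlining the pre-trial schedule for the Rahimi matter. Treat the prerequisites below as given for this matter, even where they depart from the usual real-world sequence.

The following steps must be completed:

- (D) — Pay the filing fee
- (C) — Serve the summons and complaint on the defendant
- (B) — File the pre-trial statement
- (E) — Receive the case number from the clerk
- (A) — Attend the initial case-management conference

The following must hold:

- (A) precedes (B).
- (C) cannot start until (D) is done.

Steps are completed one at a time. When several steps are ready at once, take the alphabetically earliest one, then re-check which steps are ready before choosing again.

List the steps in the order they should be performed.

(A) (B) (D) (C) (E)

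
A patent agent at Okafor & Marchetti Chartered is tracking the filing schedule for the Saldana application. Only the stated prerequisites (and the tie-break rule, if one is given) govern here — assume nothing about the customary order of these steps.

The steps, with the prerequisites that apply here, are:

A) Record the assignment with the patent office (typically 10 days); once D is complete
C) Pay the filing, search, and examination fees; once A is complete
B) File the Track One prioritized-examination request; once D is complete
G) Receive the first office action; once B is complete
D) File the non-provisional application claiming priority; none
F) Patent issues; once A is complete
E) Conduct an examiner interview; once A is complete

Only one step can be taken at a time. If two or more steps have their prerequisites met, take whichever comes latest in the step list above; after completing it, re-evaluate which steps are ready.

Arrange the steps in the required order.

D has no prerequisites → D first.
Now B and A have their prerequisites met. B is listed later, so B next.
Ready: G and A. G is listed later → G.
Next only A has its prerequisites met → A.
E, F and C are all available; E is listed later → E.
F and C are both available; F is listed later → F.
That leaves C as the only ready step → C.

D B G A E F C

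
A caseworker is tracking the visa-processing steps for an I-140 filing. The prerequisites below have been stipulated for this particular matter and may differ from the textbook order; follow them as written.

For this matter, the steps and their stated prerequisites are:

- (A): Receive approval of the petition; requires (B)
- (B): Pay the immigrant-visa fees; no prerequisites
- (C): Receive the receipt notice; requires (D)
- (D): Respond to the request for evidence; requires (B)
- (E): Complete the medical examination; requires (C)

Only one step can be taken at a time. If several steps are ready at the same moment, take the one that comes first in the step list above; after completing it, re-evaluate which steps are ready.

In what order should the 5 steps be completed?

(B) has no prerequisites → (B) first.
(A) and (D) are both available; (A) is listed earlier → (A).
(D) needed (B), now all done → (D).
(C) needed (D), now all done → (C).
Next only (E) has its prerequisites met → (E).

(B), (A), (D), (C), (E)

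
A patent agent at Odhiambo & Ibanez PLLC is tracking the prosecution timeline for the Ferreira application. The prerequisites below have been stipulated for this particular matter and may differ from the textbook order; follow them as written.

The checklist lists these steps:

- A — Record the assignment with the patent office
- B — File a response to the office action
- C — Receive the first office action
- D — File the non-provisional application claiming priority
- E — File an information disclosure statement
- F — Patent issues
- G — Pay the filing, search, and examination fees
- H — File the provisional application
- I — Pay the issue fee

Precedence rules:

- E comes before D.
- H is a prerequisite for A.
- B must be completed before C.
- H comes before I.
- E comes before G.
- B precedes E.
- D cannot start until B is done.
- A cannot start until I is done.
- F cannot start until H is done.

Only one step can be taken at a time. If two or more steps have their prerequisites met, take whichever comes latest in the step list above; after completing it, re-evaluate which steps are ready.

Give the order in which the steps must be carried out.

Nothing is required for H and B. H is listed later → H first.
I, F and B are all available; I is listed later → I.
Ready: F, B and A. F is listed later → F.
B and A are both available; B is listed later → B.
E, C and A are all available; E is listed later → E.
Now G, D, C and A have their prerequisites met. G is listed later, so G next.
Ready: D, C and A. D is listed later → D.
Ready: C and A. C is listed later → C.
A needed I and H, now all done → A.

H, I, F, B, E, G, D, C, A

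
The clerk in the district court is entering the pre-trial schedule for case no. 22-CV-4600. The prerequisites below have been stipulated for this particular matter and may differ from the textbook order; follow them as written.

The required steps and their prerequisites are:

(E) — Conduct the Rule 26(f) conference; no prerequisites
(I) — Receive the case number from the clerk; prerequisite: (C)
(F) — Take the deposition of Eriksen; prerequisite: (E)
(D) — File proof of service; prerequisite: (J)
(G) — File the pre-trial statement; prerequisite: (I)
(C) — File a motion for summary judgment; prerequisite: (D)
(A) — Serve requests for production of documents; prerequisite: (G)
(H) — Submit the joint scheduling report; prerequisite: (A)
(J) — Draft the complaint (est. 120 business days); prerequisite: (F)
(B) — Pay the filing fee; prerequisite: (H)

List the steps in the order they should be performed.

(E) is the only step with nothing outstanding, so it goes first.
(F) is the only step now ready → (F).
That leaves (J) as the only ready step → (J).
(D) is the only step now ready → (D).
(C) needed (D), now all done → (C).
(I) needed (C), now all done → (I).
That leaves (G) as the only ready step → (G).
Next only (A) has its prerequisites met → (A).
Next only (H) has its prerequisites met → (H).
(B) needed (H), now all done → (B).

(E) → (F) → (J) → (D) → (C) → (I) → (G) → (A) → (H) → (B)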